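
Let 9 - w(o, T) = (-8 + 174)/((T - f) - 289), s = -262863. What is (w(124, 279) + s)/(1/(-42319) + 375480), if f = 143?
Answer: -1701921894224/2431160532207 ≈ -0.70004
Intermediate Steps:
w(o, T) = 9 - 166/(-432 + T) (w(o, T) = 9 - (-8 + 174)/((T - 1*143) - 289) = 9 - 166/((T - 143) - 289) = 9 - 166/((-143 + T) - 289) = 9 - 166/(-432 + T))
(w(124, 279) + s)/(1/(-42319) + 375480) = ((4054 - 9*279)/(432 - 1*279) - 262863)/(1/(-42319) + 375480) = ((4054 - 2511)/(432 - 279) - 262863)/(-1/42319 + 375480) = (1543/153 - 262863)/(15889938119/42319) = ((1/153)*1543 - 262863)*(42319/15889938119) = (1543/153 - 262863)*(42319/15889938119) = -40216496/153*42319/15889938119 = -1701921894224/2431160532207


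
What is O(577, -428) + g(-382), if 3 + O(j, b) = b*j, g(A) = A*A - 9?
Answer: -101044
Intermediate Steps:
g(A) = -9 + A**2 (g(A) = A**2 - 9 = -9 + A**2)
O(j, b) = -3 + b*j
O(577, -428) + g(-382) = (-3 - 428*577) + (-9 + (-382)**2) = (-3 - 246956) + (-9 + 145924) = -246959 + 145915 = -101044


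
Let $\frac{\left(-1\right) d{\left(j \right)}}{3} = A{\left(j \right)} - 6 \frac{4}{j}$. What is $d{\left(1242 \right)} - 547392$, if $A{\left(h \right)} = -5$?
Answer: $- \frac{37769009}{69} \approx -5.4738 \cdot 10^{5}$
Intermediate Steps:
$d{\left(j \right)} = 15 + \frac{72}{j}$ ($d{\left(j \right)} = - 3 \left(-5 - 6 \frac{4}{j}\right) = - 3 \left(-5 - \frac{24}{j}\right) = 15 + \frac{72}{j}$)
$d{\left(1242 \right)} - 547392 = \left(15 + \frac{72}{1242}\right) - 547392 = \left(15 + 72 \cdot \frac{1}{1242}\right) - 547392 = \left(15 + \frac{4}{69}\right) - 547392 = \frac{1039}{69} - 547392 = - \frac{37769009}{69}$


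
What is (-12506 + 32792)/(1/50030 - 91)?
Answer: -1014908580/4552729 ≈ -222.92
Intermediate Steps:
(-12506 + 32792)/(1/50030 - 91) = 20286/(1/50030 - 91) = 20286/(-4552729/50030) = 20286*(-50030/4552729) = -1014908580/4552729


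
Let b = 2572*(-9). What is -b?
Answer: 23148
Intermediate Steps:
b = -23148
-b = -1*(-23148) = 23148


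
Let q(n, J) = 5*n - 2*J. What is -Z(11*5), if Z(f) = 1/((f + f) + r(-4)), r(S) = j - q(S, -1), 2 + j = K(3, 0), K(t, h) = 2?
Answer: -1/128 ≈ -0.0078125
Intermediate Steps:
q(n, J) = -2*J + 5*n
j = 0 (j = -2 + 2 = 0)
r(S) = -2 - 5*S (r(S) = 0 - (-2*(-1) + 5*S) = 0 - (2 + 5*S) = 0 + (-2 - 5*S) = -2 - 5*S)
Z(f) = 1/(18 + 2*f) (Z(f) = 1/((f + f) + (-2 - 5*(-4))) = 1/(2*f + (-2 + 20)) = 1/(2*f + 18) = 1/(18 + 2*f))
-Z(11*5) = -1/(2*(9 + 11*5)) = -1/(2*(9 + 55)) = -1/(2*64) = -1*1/128 = -1/128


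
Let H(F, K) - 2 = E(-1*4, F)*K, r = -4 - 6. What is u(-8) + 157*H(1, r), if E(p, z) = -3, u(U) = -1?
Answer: 5023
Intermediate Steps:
r = -10
H(F, K) = 2 - 3*K
u(-8) + 157*H(1, r) = -1 + 157*(2 - 3*(-10)) = -1 + 157*(2 + 30) = -1 + 157*32 = -1 + 5024 = 5023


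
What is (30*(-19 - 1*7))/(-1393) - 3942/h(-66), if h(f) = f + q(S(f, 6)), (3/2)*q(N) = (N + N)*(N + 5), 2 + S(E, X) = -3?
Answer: 923781/15323 ≈ 60.287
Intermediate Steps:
S(E, X) = -5 (S(E, X) = -2 - 3 = -5)
q(N) = 4*N*(5 + N)/3 (q(N) = 2*((N + N)*(N + 5))/3 = 2*((2*N)*(5 + N))/3 = 2*(2*N*(5 + N))/3 = 4*N*(5 + N)/3)
h(f) = f (h(f) = f + (4/3)*(-5)*(5 - 5) = f + (4/3)*(-5)*0 = f + 0 = f)
(30*(-19 - 1*7))/(-1393) - 3942/h(-66) = (30*(-19 - 1*7))/(-1393) - 3942/(-66) = (30*(-19 - 7))*(-1/1393) - 3942*(-1/66) = (30*(-26))*(-1/1393) + 657/11 = -780*(-1/1393) + 657/11 = 780/1393 + 657/11 = 923781/15323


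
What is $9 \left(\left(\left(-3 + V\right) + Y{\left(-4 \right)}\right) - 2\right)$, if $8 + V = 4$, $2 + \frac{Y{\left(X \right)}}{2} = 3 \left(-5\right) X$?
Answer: $963$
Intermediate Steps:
$Y{\left(X \right)} = -4 - 30 X$ ($Y{\left(X \right)} = -4 + 2 \cdot 3 \left(-5\right) X = -4 + 2 \left(- 15 X\right) = -4 - 30 X$)
$V = -4$ ($V = -8 + 4 = -4$)
$9 \left(\left(\left(-3 + V\right) + Y{\left(-4 \right)}\right) - 2\right) = 9 \left(\left(\left(-3 - 4\right) - -116\right) - 2\right) = 9 \left(\left(-7 + \left(-4 + 120\right)\right) + \left(-4 + 2\right)\right) = 9 \left(\left(-7 + 116\right) - 2\right) = 9 \left(109 - 2\right) = 9 \cdot 107 = 963$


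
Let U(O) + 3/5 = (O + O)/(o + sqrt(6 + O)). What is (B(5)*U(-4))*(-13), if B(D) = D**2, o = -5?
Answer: -8515/23 - 2600*sqrt(2)/23 ≈ -530.08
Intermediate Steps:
U(O) = -3/5 + 2*O/(-5 + sqrt(6 + O)) (U(O) = -3/5 + (O + O)/(-5 + sqrt(6 + O)) = -3/5 + (2*O)/(-5 + sqrt(6 + O)) = -3/5 + 2*O/(-5 + sqrt(6 + O)))
(B(5)*U(-4))*(-13) = (5**2*((15 - 3*sqrt(6 - 4) + 10*(-4))/(5*(-5 + sqrt(6 - 4)))))*(-13) = (25*((15 - 3*sqrt(2) - 40)/(5*(-5 + sqrt(2)))))*(-13) = (25*((-25 - 3*sqrt(2))/(5*(-5 + sqrt(2)))))*(-13) = (5*(-25 - 3*sqrt(2))/(-5 + sqrt(2)))*(-13) = -65*(-25 - 3*sqrt(2))/(-5 + sqrt(2))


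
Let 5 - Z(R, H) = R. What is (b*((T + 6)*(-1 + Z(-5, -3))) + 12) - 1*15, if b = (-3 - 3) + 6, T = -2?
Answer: -3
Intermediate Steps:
b = 0 (b = -6 + 6 = 0)
Z(R, H) = 5 - R
(b*((T + 6)*(-1 + Z(-5, -3))) + 12) - 1*15 = (0*((-2 + 6)*(-1 + (5 - 1*(-5)))) + 12) - 1*15 = (0*(4*(-1 + (5 + 5))) + 12) - 15 = (0*(4*(-1 + 10)) + 12) - 15 = (0*(4*9) + 12) - 15 = (0*36 + 12) - 15 = (0 + 12) - 15 = 12 - 15 = -3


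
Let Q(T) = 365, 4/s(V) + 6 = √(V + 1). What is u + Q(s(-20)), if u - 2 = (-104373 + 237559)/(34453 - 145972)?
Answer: 40794287/111519 ≈ 365.81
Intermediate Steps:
s(V) = 4/(-6 + √(1 + V)) (s(V) = 4/(-6 + √(V + 1)) = 4/(-6 + √(1 + V)))
u = 89852/111519 (u = 2 + (-104373 + 237559)/(34453 - 145972) = 2 + 133186/(-111519) = 2 + 133186*(-1/111519) = 2 - 133186/111519 = 89852/111519 ≈ 0.80571)
u + Q(s(-20)) = 89852/111519 + 365 = 40794287/111519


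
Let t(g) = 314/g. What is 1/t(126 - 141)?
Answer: -15/314 ≈ -0.047771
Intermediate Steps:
1/t(126 - 141) = 1/(314/(126 - 141)) = 1/(314/(-15)) = 1/(314*(-1/15)) = 1/(-314/15) = -15/314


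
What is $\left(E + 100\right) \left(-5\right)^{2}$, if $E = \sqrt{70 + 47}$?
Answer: $2500 + 75 \sqrt{13} \approx 2770.4$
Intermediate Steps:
$E = 3 \sqrt{13}$ ($E = \sqrt{117} = 3 \sqrt{13} \approx 10.817$)
$\left(E + 100\right) \left(-5\right)^{2} = \left(3 \sqrt{13} + 100\right) \left(-5\right)^{2} = \left(100 + 3 \sqrt{13}\right) 25 = 2500 + 75 \sqrt{13}$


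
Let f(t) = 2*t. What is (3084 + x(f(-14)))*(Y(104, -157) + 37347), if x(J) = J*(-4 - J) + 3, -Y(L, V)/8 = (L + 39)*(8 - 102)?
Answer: 349892445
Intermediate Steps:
Y(L, V) = 29328 + 752*L (Y(L, V) = -8*(L + 39)*(8 - 102) = -8*(39 + L)*(-94) = -8*(-3666 - 94*L) = 29328 + 752*L)
x(J) = 3 + J*(-4 - J)
(3084 + x(f(-14)))*(Y(104, -157) + 37347) = (3084 + (3 - (2*(-14))² - 8*(-14)))*((29328 + 752*104) + 37347) = (3084 + (3 - 1*(-28)² - 4*(-28)))*((29328 + 78208) + 37347) = (3084 + (3 - 1*784 + 112))*(107536 + 37347) = (3084 + (3 - 784 + 112))*144883 = (3084 - 669)*144883 = 2415*144883 = 349892445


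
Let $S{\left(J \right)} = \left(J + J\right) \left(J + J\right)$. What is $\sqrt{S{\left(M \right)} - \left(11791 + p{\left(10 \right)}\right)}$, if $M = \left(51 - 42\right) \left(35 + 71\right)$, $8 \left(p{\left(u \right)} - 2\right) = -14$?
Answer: $\frac{\sqrt{14514691}}{2} \approx 1904.9$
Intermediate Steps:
$p{\left(u \right)} = \frac{1}{4}$ ($p{\left(u \right)} = 2 + \frac{1}{8} \left(-14\right) = 2 - \frac{7}{4} = \frac{1}{4}$)
$M = 954$ ($M = 9 \cdot 106 = 954$)
$S{\left(J \right)} = 4 J^{2}$ ($S{\left(J \right)} = 2 J 2 J = 4 J^{2}$)
$\sqrt{S{\left(M \right)} - \left(11791 + p{\left(10 \right)}\right)} = \sqrt{4 \cdot 954^{2} - \frac{47165}{4}} = \sqrt{4 \cdot 910116 - \frac{47165}{4}} = \sqrt{3640464 - \frac{47165}{4}} = \sqrt{\frac{14514691}{4}} = \frac{\sqrt{14514691}}{2}$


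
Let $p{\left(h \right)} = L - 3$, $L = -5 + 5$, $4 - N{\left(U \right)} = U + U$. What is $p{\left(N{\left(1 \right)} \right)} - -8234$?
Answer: $8231$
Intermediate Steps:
$N{\left(U \right)} = 4 - 2 U$ ($N{\left(U \right)} = 4 - \left(U + U\right) = 4 - 2 U$)
$L = 0$
$p{\left(h \right)} = -3$ ($p{\left(h \right)} = 0 - 3 = -3$)
$p{\left(N{\left(1 \right)} \right)} - -8234 = -3 - -8234 = -3 + 8234 = 8231$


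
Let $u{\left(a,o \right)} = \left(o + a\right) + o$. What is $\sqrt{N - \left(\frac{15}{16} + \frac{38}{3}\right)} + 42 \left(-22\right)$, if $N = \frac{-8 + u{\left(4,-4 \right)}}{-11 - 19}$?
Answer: $-924 + \frac{i \sqrt{47535}}{60} \approx -924.0 + 3.6338 i$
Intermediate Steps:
$u{\left(a,o \right)} = a + 2 o$ ($u{\left(a,o \right)} = \left(a + o\right) + o = a + 2 o$)
$N = \frac{2}{5}$ ($N = \frac{-8 + \left(4 + 2 \left(-4\right)\right)}{-11 - 19} = \frac{-8 + \left(4 - 8\right)}{-30} = \left(-8 - 4\right) \left(- \frac{1}{30}\right) = \left(-12\right) \left(- \frac{1}{30}\right) = \frac{2}{5} \approx 0.4$)
$\sqrt{N - \left(\frac{15}{16} + \frac{38}{3}\right)} + 42 \left(-22\right) = \sqrt{\frac{2}{5} - \left(\frac{15}{16} + \frac{38}{3}\right)} + 42 \left(-22\right) = \sqrt{\frac{2}{5} - \frac{653}{48}} - 924 = \sqrt{- \frac{3169}{240}} - 924 = \frac{i \sqrt{47535}}{60} - 924 = -924 + \frac{i \sqrt{47535}}{60}$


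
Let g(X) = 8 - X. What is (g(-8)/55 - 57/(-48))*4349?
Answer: 5658049/880 ≈ 6429.6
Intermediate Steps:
(g(-8)/55 - 57/(-48))*4349 = ((8 - 1*(-8))/55 - 57/(-48))*4349 = ((8 + 8)*(1/55) - 57*(-1/48))*4349 = (16*(1/55) + 19/16)*4349 = (16/55 + 19/16)*4349 = (1301/880)*4349 = 5658049/880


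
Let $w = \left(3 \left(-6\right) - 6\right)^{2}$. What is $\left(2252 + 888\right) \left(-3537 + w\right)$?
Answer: $-9297540$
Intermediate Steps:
$w = 576$ ($w = \left(-18 - 6\right)^{2} = \left(-24\right)^{2} = 576$)
$\left(2252 + 888\right) \left(-3537 + w\right) = \left(2252 + 888\right) \left(-3537 + 576\right) = 3140 \left(-2961\right) = -9297540$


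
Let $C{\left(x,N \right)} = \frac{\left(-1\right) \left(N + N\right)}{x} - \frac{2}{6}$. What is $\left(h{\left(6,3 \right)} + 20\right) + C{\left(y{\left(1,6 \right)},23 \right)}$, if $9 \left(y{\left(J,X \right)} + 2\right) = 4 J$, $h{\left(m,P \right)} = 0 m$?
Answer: $\frac{1034}{21} \approx 49.238$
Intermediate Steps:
$h{\left(m,P \right)} = 0$
$y{\left(J,X \right)} = -2 + \frac{4 J}{9}$
$C{\left(x,N \right)} = - \frac{1}{3} - \frac{2 N}{x}$ ($C{\left(x,N \right)} = \frac{\left(-1\right) 2 N}{x} - \frac{1}{3} = \frac{\left(-2\right) N}{x} - \frac{1}{3} = - \frac{2 N}{x} - \frac{1}{3} = - \frac{1}{3} - \frac{2 N}{x}$)
$\left(h{\left(6,3 \right)} + 20\right) + C{\left(y{\left(1,6 \right)},23 \right)} = \left(0 + 20\right) + \frac{- (-2 + \frac{4}{9} \cdot 1) - 138}{3 \left(-2 + \frac{4}{9} \cdot 1\right)} = 20 + \frac{- (-2 + \frac{4}{9}) - 138}{3 \left(-2 + \frac{4}{9}\right)} = 20 + \frac{\left(-1\right) \left(- \frac{14}{9}\right) - 138}{3 \left(- \frac{14}{9}\right)} = 20 + \frac{1}{3} \left(- \frac{9}{14}\right) \left(\frac{14}{9} - 138\right) = 20 + \frac{1}{3} \left(- \frac{9}{14}\right) \left(- \frac{1228}{9}\right) = 20 + \frac{614}{21} = \frac{1034}{21}$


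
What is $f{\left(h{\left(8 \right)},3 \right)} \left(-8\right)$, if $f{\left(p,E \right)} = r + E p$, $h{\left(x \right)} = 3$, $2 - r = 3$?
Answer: $-64$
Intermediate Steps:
$r = -1$ ($r = 2 - 3 = -1$)
$f{\left(p,E \right)} = -1 + E p$
$f{\left(h{\left(8 \right)},3 \right)} \left(-8\right) = \left(-1 + 3 \cdot 3\right) \left(-8\right) = \left(-1 + 9\right) \left(-8\right) = 8 \left(-8\right) = -64$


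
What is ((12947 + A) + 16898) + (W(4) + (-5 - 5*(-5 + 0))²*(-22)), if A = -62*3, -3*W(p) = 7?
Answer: 62570/3 ≈ 20857.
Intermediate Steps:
W(p) = -7/3 (W(p) = -⅓*7 = -7/3)
A = -186
((12947 + A) + 16898) + (W(4) + (-5 - 5*(-5 + 0))²*(-22)) = ((12947 - 186) + 16898) + (-7/3 + (-5 - 5*(-5 + 0))²*(-22)) = (12761 + 16898) + (-7/3 + (-5 - 5*(-5))²*(-22)) = 29659 + (-7/3 + (-5 + 25)²*(-22)) = 29659 + (-7/3 + 20²*(-22)) = 29659 + (-7/3 + 400*(-22)) = 29659 + (-7/3 - 8800) = 29659 - 26407/3 = 62570/3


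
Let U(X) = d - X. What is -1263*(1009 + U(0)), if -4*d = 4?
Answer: -1273104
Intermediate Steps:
d = -1 (d = -1/4*4 = -1)
U(X) = -1 - X
-1263*(1009 + U(0)) = -1263*(1009 + (-1 - 1*0)) = -1263*(1009 + (-1 + 0)) = -1263*(1009 - 1) = -1263*1008 = -1273104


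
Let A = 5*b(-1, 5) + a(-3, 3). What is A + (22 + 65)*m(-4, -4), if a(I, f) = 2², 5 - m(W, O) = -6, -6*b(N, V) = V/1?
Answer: 5741/6 ≈ 956.83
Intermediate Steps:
b(N, V) = -V/6 (b(N, V) = -V/(6*1) = -V/6)
m(W, O) = 11 (m(W, O) = 5 - 1*(-6) = 5 + 6 = 11)
a(I, f) = 4
A = -⅙ (A = 5*(-⅙*5) + 4 = 5*(-⅚) + 4 = -25/6 + 4 = -⅙ ≈ -0.16667)
A + (22 + 65)*m(-4, -4) = -⅙ + (22 + 65)*11 = -⅙ + 87*11 = -⅙ + 957 = 5741/6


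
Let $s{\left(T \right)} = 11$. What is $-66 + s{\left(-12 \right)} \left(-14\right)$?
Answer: $-220$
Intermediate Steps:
$-66 + s{\left(-12 \right)} \left(-14\right) = -66 + 11 \left(-14\right) = -66 - 154 = -220$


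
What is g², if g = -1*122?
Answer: 14884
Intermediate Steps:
g = -122
g² = (-122)² = 14884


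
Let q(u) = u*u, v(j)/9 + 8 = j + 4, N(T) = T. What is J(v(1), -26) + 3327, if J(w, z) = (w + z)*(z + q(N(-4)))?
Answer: 3857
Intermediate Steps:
v(j) = -36 + 9*j (v(j) = -72 + 9*(j + 4) = -72 + 9*(4 + j) = -72 + (36 + 9*j) = -36 + 9*j)
q(u) = u²
J(w, z) = (16 + z)*(w + z) (J(w, z) = (w + z)*(z + (-4)²) = (w + z)*(z + 16) = (w + z)*(16 + z) = (16 + z)*(w + z))
J(v(1), -26) + 3327 = ((-26)² + 16*(-36 + 9*1) + 16*(-26) + (-36 + 9*1)*(-26)) + 3327 = (676 + 16*(-36 + 9) - 416 + (-36 + 9)*(-26)) + 3327 = (676 + 16*(-27) - 416 - 27*(-26)) + 3327 = (676 - 432 - 416 + 702) + 3327 = 530 + 3327 = 3857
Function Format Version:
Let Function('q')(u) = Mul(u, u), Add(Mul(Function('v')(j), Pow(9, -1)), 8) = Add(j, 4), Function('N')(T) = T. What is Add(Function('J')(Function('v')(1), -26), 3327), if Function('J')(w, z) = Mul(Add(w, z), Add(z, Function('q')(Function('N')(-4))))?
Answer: 3857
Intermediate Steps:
Function('v')(j) = Add(-36, Mul(9, j)) (Function('v')(j) = Add(-72, Mul(9, Add(j, 4))) = Add(-72, Mul(9, Add(4, j))) = Add(-72, Add(36, Mul(9, j))) = Add(-36, Mul(9, j)))
Function('q')(u) = Pow(u, 2)
Function('J')(w, z) = Mul(Add(16, z), Add(w, z)) (Function('J')(w, z) = Mul(Add(w, z), Add(z, Pow(-4, 2))) = Mul(Add(w, z), Add(z, 16)) = Mul(Add(w, z), Add(16, z)) = Mul(Add(16, z), Add(w, z)))
Add(Function('J')(Function('v')(1), -26), 3327) = Add(Add(Pow(-26, 2), Mul(16, Add(-36, Mul(9, 1))), Mul(16, -26), Mul(Add(-36, Mul(9, 1)), -26)), 3327) = Add(Add(676, Mul(16, Add(-36, 9)), -416, Mul(Add(-36, 9), -26)), 3327) = Add(Add(676, Mul(16, -27), -416, Mul(-27, -26)), 3327) = Add(Add(676, -432, -416, 702), 3327) = Add(530, 3327) = 3857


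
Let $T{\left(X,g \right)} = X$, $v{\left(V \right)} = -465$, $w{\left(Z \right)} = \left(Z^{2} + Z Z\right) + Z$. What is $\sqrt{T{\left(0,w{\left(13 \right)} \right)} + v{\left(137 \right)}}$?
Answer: $i \sqrt{465} \approx 21.564 i$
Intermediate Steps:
$w{\left(Z \right)} = Z + 2 Z^{2}$ ($w{\left(Z \right)} = \left(Z^{2} + Z^{2}\right) + Z = 2 Z^{2} + Z = Z + 2 Z^{2}$)
$\sqrt{T{\left(0,w{\left(13 \right)} \right)} + v{\left(137 \right)}} = \sqrt{0 - 465} = \sqrt{-465} = i \sqrt{465}$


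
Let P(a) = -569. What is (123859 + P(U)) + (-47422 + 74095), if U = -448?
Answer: 149963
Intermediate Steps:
(123859 + P(U)) + (-47422 + 74095) = (123859 - 569) + (-47422 + 74095) = 123290 + 26673 = 149963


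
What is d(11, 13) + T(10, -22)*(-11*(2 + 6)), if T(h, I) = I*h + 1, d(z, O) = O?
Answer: 19285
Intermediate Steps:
T(h, I) = 1 + I*h
d(11, 13) + T(10, -22)*(-11*(2 + 6)) = 13 + (1 - 22*10)*(-11*(2 + 6)) = 13 + (1 - 220)*(-11*8) = 13 - 219*(-88) = 13 + 19272 = 19285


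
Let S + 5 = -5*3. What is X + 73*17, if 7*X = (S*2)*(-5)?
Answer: 8887/7 ≈ 1269.6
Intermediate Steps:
S = -20 (S = -5 - 5*3 = -5 - 15 = -20)
X = 200/7 (X = (-20*2*(-5))/7 = (-40*(-5))/7 = (1/7)*200 = 200/7 ≈ 28.571)
X + 73*17 = 200/7 + 73*17 = 200/7 + 1241 = 8887/7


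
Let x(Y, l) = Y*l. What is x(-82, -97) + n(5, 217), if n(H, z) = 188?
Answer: 8142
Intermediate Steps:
x(-82, -97) + n(5, 217) = -82*(-97) + 188 = 7954 + 188 = 8142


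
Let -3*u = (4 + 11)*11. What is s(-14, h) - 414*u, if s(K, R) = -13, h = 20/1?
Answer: 22757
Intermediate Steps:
h = 20 (h = 20*1 = 20)
u = -55 (u = -(4 + 11)*11/3 = -5*11 = -⅓*165 = -55)
s(-14, h) - 414*u = -13 - 414*(-55) = -13 + 22770 = 22757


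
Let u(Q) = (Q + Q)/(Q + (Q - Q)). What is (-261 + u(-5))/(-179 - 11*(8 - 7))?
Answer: 259/190 ≈ 1.3632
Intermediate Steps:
u(Q) = 2 (u(Q) = (2*Q)/(Q + 0) = (2*Q)/Q = 2)
(-261 + u(-5))/(-179 - 11*(8 - 7)) = (-261 + 2)/(-179 - 11*(8 - 7)) = -259/(-179 - 11*1) = -259/(-179 - 11) = -259/(-190) = -259*(-1/190) = 259/190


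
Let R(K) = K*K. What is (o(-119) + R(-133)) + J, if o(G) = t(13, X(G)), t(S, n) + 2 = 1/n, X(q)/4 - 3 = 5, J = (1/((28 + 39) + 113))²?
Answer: 1146119627/64800 ≈ 17687.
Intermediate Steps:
J = 1/32400 (J = (1/(67 + 113))² = (1/180)² = 1/32400 ≈ 3.0864e-5)
X(q) = 32 (X(q) = 12 + 4*5 = 12 + 20 = 32)
t(S, n) = -2 + 1/n
R(K) = K²
o(G) = -63/32 (o(G) = -2 + 1/32 = -63/32)
(o(-119) + R(-133)) + J = (-63/32 + (-133)²) + 1/32400 = (-63/32 + 17689) + 1/32400 = 565985/32 + 1/32400 = 1146119627/64800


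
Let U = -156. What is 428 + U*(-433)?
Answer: 67976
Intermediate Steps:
428 + U*(-433) = 428 - 156*(-433) = 428 + 67548 = 67976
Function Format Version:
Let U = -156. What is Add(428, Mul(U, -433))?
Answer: 67976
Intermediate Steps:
Add(428, Mul(U, -433)) = Add(428, Mul(-156, -433)) = Add(428, 67548) = 67976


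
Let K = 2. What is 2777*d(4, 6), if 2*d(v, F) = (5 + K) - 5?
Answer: 2777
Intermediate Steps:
d(v, F) = 1 (d(v, F) = ((5 + 2) - 5)/2 = (7 - 5)/2 = (½)*2 = 1)
2777*d(4, 6) = 2777*1 = 2777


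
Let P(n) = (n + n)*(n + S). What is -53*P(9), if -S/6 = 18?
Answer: 94446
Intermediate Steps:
S = -108 (S = -6*18 = -108)
P(n) = 2*n*(-108 + n) (P(n) = (n + n)*(n - 108) = (2*n)*(-108 + n) = 2*n*(-108 + n))
-53*P(9) = -106*9*(-108 + 9) = -106*9*(-99) = -53*(-1782) = 94446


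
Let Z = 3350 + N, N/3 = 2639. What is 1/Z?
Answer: 1/11267 ≈ 8.8755e-5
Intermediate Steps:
N = 7917 (N = 3*2639 = 7917)
Z = 11267 (Z = 3350 + 7917 = 11267)
1/Z = 1/11267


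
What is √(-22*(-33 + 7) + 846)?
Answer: √1418 ≈ 37.656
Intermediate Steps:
√(-22*(-33 + 7) + 846) = √(-22*(-26) + 846) = √(572 + 846) = √1418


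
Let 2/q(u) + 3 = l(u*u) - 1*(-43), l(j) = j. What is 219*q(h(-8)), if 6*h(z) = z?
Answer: 1971/188 ≈ 10.484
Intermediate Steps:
h(z) = z/6
q(u) = 2/(40 + u²) (q(u) = 2/(-3 + (u*u - 1*(-43))) = 2/(-3 + (u² + 43)) = 2/(-3 + (43 + u²)) = 2/(40 + u²))
219*q(h(-8)) = 219*(2/(40 + ((⅙)*(-8))²)) = 219*(2/(40 + (-4/3)²)) = 219*(2/(40 + 16/9)) = 219*(2/(376/9)) = 219*(2*(9/376)) = 219*(9/188) = 1971/188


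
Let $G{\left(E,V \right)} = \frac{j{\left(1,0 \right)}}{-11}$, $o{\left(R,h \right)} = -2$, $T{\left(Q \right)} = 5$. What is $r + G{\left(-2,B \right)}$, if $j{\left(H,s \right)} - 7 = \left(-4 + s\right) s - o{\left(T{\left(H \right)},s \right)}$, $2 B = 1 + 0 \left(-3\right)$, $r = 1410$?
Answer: $\frac{15501}{11} \approx 1409.2$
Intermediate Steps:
$B = \frac{1}{2}$ ($B = \frac{1 + 0 \left(-3\right)}{2} = \frac{1 + 0}{2} = \frac{1}{2} \cdot 1 = \frac{1}{2} \approx 0.5$)
$j{\left(H,s \right)} = 9 + s \left(-4 + s\right)$ ($j{\left(H,s \right)} = 7 + \left(\left(-4 + s\right) s - -2\right) = 7 + \left(s \left(-4 + s\right) + 2\right) = 7 + \left(2 + s \left(-4 + s\right)\right) = 9 + s \left(-4 + s\right)$)
$G{\left(E,V \right)} = - \frac{9}{11}$ ($G{\left(E,V \right)} = \frac{9 + 0^{2} - 0}{-11} = \left(9 + 0 + 0\right) \left(- \frac{1}{11}\right) = 9 \left(- \frac{1}{11}\right) = - \frac{9}{11}$)
$r + G{\left(-2,B \right)} = 1410 - \frac{9}{11} = \frac{15501}{11}$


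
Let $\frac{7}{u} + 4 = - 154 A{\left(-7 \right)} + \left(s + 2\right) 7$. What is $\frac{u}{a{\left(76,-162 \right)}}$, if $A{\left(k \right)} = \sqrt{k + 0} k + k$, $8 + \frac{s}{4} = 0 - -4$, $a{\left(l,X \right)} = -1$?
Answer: $- \frac{1708}{2271791} + \frac{3773 i \sqrt{7}}{4543582} \approx -0.00075183 + 0.002197 i$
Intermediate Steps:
$s = -16$ ($s = -32 + 4 \left(0 - -4\right) = -32 + 4 \left(0 + 4\right) = -32 + 4 \cdot 4 = -32 + 16 = -16$)
$A{\left(k \right)} = k + k^{\frac{3}{2}}$ ($A{\left(k \right)} = \sqrt{k} k + k = k^{\frac{3}{2}} + k = k + k^{\frac{3}{2}}$)
$u = \frac{7}{976 + 1078 i \sqrt{7}}$ ($u = \frac{7}{-4 + \left(- 154 \left(-7 + \left(-7\right)^{\frac{3}{2}}\right) + \left(-16 + 2\right) 7\right)} = \frac{7}{-4 - \left(98 + 154 \left(-7 - 7 i \sqrt{7}\right)\right)} = \frac{7}{-4 + \left(\left(1078 + 1078 i \sqrt{7}\right) - 98\right)} = \frac{7}{-4 + \left(980 + 1078 i \sqrt{7}\right)} = \frac{7}{976 + 1078 i \sqrt{7}} \approx 0.00075183 - 0.002197 i$)
$\frac{u}{a{\left(76,-162 \right)}} = \frac{\frac{1708}{2271791} - \frac{3773 i \sqrt{7}}{4543582}}{-1} = \left(\frac{1708}{2271791} - \frac{3773 i \sqrt{7}}{4543582}\right) \left(-1\right) = - \frac{1708}{2271791} + \frac{3773 i \sqrt{7}}{4543582}$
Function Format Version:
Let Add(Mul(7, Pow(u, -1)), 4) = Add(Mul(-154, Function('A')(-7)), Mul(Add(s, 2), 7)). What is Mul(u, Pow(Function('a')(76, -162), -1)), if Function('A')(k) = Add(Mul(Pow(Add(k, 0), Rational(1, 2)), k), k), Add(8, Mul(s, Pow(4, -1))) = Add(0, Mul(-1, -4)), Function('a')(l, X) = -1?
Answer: Add(Rational(-1708, 2271791), Mul(Rational(3773, 4543582), I, Pow(7, Rational(1, 2)))) ≈ Add(-0.00075183, Mul(0.0021970, I))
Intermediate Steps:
s = -16 (s = Add(-32, Mul(4, Add(0, Mul(-1, -4)))) = Add(-32, Mul(4, Add(0, 4))) = Add(-32, Mul(4, 4)) = Add(-32, 16) = -16)
Function('A')(k) = Add(k, Pow(k, Rational(3, 2))) (Function('A')(k) = Add(Mul(Pow(k, Rational(1, 2)), k), k) = Add(Pow(k, Rational(3, 2)), k) = Add(k, Pow(k, Rational(3, 2))))
u = Mul(7, Pow(Add(976, Mul(1078, I, Pow(7, Rational(1, 2)))), -1)) (u = Mul(7, Pow(Add(-4, Add(Mul(-154, Add(-7, Pow(-7, Rational(3, 2)))), Mul(Add(-16, 2), 7))), -1)) = Mul(7, Pow(Add(-4, Add(Mul(-154, Add(-7, Mul(-7, I, Pow(7, Rational(1, 2))))), Mul(-14, 7))), -1)) = Mul(7, Pow(Add(-4, Add(Add(1078, Mul(1078, I, Pow(7, Rational(1, 2)))), -98)), -1)) = Mul(7, Pow(Add(-4, Add(980, Mul(1078, I, Pow(7, Rational(1, 2))))), -1)) = Mul(7, Pow(Add(976, Mul(1078, I, Pow(7, Rational(1, 2)))), -1)) ≈ Add(0.00075183, Mul(-0.0021970, I)))
Mul(u, Pow(Function('a')(76, -162), -1)) = Mul(Add(Rational(1708, 2271791), Mul(Rational(-3773, 4543582), I, Pow(7, Rational(1, 2)))), Pow(-1, -1)) = Mul(Add(Rational(1708, 2271791), Mul(Rational(-3773, 4543582), I, Pow(7, Rational(1, 2)))), -1) = Add(Rational(-1708, 2271791), Mul(Rational(3773, 4543582), I, Pow(7, Rational(1, 2))))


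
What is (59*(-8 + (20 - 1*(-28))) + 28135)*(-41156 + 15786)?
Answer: -773658150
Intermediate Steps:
(59*(-8 + (20 - 1*(-28))) + 28135)*(-41156 + 15786) = (59*(-8 + (20 + 28)) + 28135)*(-25370) = (59*(-8 + 48) + 28135)*(-25370) = (59*40 + 28135)*(-25370) = (2360 + 28135)*(-25370) = 30495*(-25370) = -773658150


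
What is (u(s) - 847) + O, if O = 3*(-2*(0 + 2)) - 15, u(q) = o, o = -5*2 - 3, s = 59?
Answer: -887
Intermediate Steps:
o = -13 (o = -10 - 3 = -13)
u(q) = -13
O = -27 (O = 3*(-2*2) - 15 = 3*(-4) - 15 = -12 - 15 = -27)
(u(s) - 847) + O = (-13 - 847) - 27 = -860 - 27 = -887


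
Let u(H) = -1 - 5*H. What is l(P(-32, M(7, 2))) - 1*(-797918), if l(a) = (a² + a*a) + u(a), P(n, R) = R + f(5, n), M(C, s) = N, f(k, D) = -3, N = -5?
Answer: 798085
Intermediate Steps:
M(C, s) = -5
P(n, R) = -3 + R (P(n, R) = R - 3 = -3 + R)
l(a) = -1 - 5*a + 2*a² (l(a) = (a² + a*a) + (-1 - 5*a) = (a² + a²) + (-1 - 5*a) = 2*a² + (-1 - 5*a) = -1 - 5*a + 2*a²)
l(P(-32, M(7, 2))) - 1*(-797918) = (-1 - 5*(-3 - 5) + 2*(-3 - 5)²) - 1*(-797918) = (-1 - 5*(-8) + 2*(-8)²) + 797918 = (-1 + 40 + 2*64) + 797918 = (-1 + 40 + 128) + 797918 = 167 + 797918 = 798085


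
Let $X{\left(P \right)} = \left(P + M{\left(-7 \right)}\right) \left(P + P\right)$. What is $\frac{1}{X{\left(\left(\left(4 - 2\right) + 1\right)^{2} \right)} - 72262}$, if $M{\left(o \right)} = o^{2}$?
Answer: $- \frac{1}{71218} \approx -1.4041 \cdot 10^{-5}$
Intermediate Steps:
$X{\left(P \right)} = 2 P \left(49 + P\right)$ ($X{\left(P \right)} = \left(P + \left(-7\right)^{2}\right) \left(P + P\right) = \left(P + 49\right) 2 P = \left(49 + P\right) 2 P = 2 P \left(49 + P\right)$)
$\frac{1}{X{\left(\left(\left(4 - 2\right) + 1\right)^{2} \right)} - 72262} = \frac{1}{2 \left(\left(4 - 2\right) + 1\right)^{2} \left(49 + \left(\left(4 - 2\right) + 1\right)^{2}\right) - 72262} = \frac{1}{2 \left(2 + 1\right)^{2} \left(49 + \left(2 + 1\right)^{2}\right) - 72262} = \frac{1}{2 \cdot 3^{2} \left(49 + 3^{2}\right) - 72262} = \frac{1}{2 \cdot 9 \left(49 + 9\right) - 72262} = \frac{1}{2 \cdot 9 \cdot 58 - 72262} = \frac{1}{1044 - 72262} = \frac{1}{-71218} = - \frac{1}{71218}$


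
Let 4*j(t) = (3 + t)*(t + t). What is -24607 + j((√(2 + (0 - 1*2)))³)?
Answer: -24607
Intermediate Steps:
j(t) = t*(3 + t)/2 (j(t) = ((3 + t)*(t + t))/4 = ((3 + t)*(2*t))/4 = (2*t*(3 + t))/4 = t*(3 + t)/2)
-24607 + j((√(2 + (0 - 1*2)))³) = -24607 + (√(2 + (0 - 1*2)))³*(3 + (√(2 + (0 - 1*2)))³)/2 = -24607 + (√(2 + (0 - 2)))³*(3 + (√(2 + (0 - 2)))³)/2 = -24607 + (√(2 - 2))³*(3 + (√(2 - 2))³)/2 = -24607 + (√0)³*(3 + (√0)³)/2 = -24607 + (½)*0³*(3 + 0³) = -24607 + (½)*0*(3 + 0) = -24607 + (½)*0*3 = -24607 + 0 = -24607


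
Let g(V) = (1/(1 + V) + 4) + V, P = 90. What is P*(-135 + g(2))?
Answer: -11580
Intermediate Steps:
g(V) = 4 + V + 1/(1 + V) (g(V) = (4 + 1/(1 + V)) + V = 4 + V + 1/(1 + V))
P*(-135 + g(2)) = 90*(-135 + (5 + 2² + 5*2)/(1 + 2)) = 90*(-135 + (5 + 4 + 10)/3) = 90*(-135 + (⅓)*19) = 90*(-135 + 19/3) = 90*(-386/3) = -11580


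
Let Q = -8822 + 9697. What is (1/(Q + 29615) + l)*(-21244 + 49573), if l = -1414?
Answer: -1221344182611/30490 ≈ -4.0057e+7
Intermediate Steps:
Q = 875
(1/(Q + 29615) + l)*(-21244 + 49573) = (1/(875 + 29615) - 1414)*(-21244 + 49573) = (1/30490 - 1414)*28329 = -43112859/30490*28329 = -1221344182611/30490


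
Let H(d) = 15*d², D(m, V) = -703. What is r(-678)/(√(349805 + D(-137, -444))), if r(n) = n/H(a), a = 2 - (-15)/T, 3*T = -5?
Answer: -113*√349102/42764995 ≈ -0.0015612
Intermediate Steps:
T = -5/3 (T = (⅓)*(-5) = -5/3 ≈ -1.6667)
a = -7 (a = 2 - (-15)/(-5/3) = 2 - (-15)*(-3)/5 = 2 - 5*9/5 = 2 - 9 = -7)
r(n) = n/735 (r(n) = n/((15*(-7)²)) = n/((15*49)) = n/735)
r(-678)/(√(349805 + D(-137, -444))) = ((1/735)*(-678))/(√(349805 - 703)) = -226*√349102/349102/245 = -113*√349102/42764995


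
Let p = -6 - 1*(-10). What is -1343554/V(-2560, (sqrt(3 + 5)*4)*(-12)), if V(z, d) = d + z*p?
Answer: 6717770/51191 - 2015331*sqrt(2)/1638112 ≈ 129.49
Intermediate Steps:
p = 4 (p = -6 + 10 = 4)
V(z, d) = d + 4*z (V(z, d) = d + z*4 = d + 4*z)
-1343554/V(-2560, (sqrt(3 + 5)*4)*(-12)) = -1343554/((sqrt(3 + 5)*4)*(-12) + 4*(-2560)) = -1343554/((sqrt(8)*4)*(-12) - 10240) = -1343554/(((2*sqrt(2))*4)*(-12) - 10240) = -1343554/((8*sqrt(2))*(-12) - 10240) = -1343554/(-96*sqrt(2) - 10240) = -1343554/(-10240 - 96*sqrt(2))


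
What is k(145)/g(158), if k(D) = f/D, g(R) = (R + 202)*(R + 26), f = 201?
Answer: 67/3201600 ≈ 2.0927e-5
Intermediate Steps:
g(R) = (26 + R)*(202 + R) (g(R) = (202 + R)*(26 + R) = (26 + R)*(202 + R))
k(D) = 201/D
k(145)/g(158) = (201/145)/(5252 + 158**2 + 228*158) = (201*(1/145))/(5252 + 24964 + 36024) = (201/145)/66240 = (201/145)*(1/66240) = 67/3201600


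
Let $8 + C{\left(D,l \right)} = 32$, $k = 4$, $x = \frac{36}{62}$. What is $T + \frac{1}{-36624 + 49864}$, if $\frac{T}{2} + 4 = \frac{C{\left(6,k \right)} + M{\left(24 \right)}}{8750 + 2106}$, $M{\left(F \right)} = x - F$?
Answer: $- \frac{4455634993}{556967080} \approx -7.9998$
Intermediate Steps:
$x = \frac{18}{31}$ ($x = 36 \cdot \frac{1}{62} = \frac{18}{31} \approx 0.58065$)
$C{\left(D,l \right)} = 24$ ($C{\left(D,l \right)} = -8 + 32 = 24$)
$M{\left(F \right)} = \frac{18}{31} - F$
$T = - \frac{673063}{84134}$ ($T = -8 + 2 \frac{24 + \left(\frac{18}{31} - 24\right)}{8750 + 2106} = -8 + 2 \frac{24 + \left(\frac{18}{31} - 24\right)}{10856} = -8 + 2 \left(24 - \frac{726}{31}\right) \frac{1}{10856} = -8 + 2 \cdot \frac{18}{31} \cdot \frac{1}{10856} = -8 + 2 \cdot \frac{9}{168268} = -8 + \frac{9}{84134} = - \frac{673063}{84134} \approx -7.9999$)
$T + \frac{1}{-36624 + 49864} = - \frac{673063}{84134} + \frac{1}{-36624 + 49864} = - \frac{673063}{84134} + \frac{1}{13240} = - \frac{4455634993}{556967080}$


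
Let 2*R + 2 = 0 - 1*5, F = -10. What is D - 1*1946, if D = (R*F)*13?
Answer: -1491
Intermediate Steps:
R = -7/2 (R = -1 + (0 - 1*5)/2 = -1 + (0 - 5)/2 = -1 + (½)*(-5) = -1 - 5/2 = -7/2 ≈ -3.5000)
D = 455 (D = -7/2*(-10)*13 = 35*13 = 455)
D - 1*1946 = 455 - 1*1946 = 455 - 1946 = -1491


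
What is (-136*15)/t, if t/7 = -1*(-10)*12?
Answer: -17/7 ≈ -2.4286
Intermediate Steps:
t = 840 (t = 7*(-1*(-10)*12) = 7*(10*12) = 7*120 = 840)
(-136*15)/t = -136*15/840 = -2040*1/840 = -17/7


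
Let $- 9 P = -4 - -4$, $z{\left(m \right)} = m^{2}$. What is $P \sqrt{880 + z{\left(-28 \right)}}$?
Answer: $0$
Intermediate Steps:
$P = 0$ ($P = - \frac{-4 - -4}{9} = - \frac{-4 + 4}{9} = \left(- \frac{1}{9}\right) 0 = 0$)
$P \sqrt{880 + z{\left(-28 \right)}} = 0 \sqrt{880 + \left(-28\right)^{2}} = 0 \sqrt{880 + 784} = 0 \sqrt{1664} = 0 \cdot 8 \sqrt{26} = 0$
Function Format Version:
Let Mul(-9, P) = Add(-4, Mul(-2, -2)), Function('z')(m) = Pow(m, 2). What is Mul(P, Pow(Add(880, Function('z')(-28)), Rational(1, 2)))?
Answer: 0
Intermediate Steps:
P = 0 (P = Mul(Rational(-1, 9), Add(-4, Mul(-2, -2))) = Mul(Rational(-1, 9), Add(-4, 4)) = Mul(Rational(-1, 9), 0) = 0)
Mul(P, Pow(Add(880, Function('z')(-28)), Rational(1, 2))) = Mul(0, Pow(Add(880, Pow(-28, 2)), Rational(1, 2))) = Mul(0, Pow(Add(880, 784), Rational(1, 2))) = Mul(0, Pow(1664, Rational(1, 2))) = Mul(0, Mul(8, Pow(26, Rational(1, 2)))) = 0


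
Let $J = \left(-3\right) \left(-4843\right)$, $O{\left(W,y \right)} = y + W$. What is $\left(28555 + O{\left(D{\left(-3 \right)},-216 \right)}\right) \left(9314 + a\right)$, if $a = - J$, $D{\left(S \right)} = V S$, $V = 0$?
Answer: $-147787885$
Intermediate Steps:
$D{\left(S \right)} = 0$ ($D{\left(S \right)} = 0 S = 0$)
$O{\left(W,y \right)} = W + y$
$J = 14529$
$a = -14529$ ($a = \left(-1\right) 14529 = -14529$)
$\left(28555 + O{\left(D{\left(-3 \right)},-216 \right)}\right) \left(9314 + a\right) = \left(28555 + \left(0 - 216\right)\right) \left(9314 - 14529\right) = \left(28555 - 216\right) \left(-5215\right) = 28339 \left(-5215\right) = -147787885$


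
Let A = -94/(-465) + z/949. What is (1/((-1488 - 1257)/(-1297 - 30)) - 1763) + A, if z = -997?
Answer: -142400814269/80755155 ≈ -1763.4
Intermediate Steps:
A = -374399/441285 (A = -94/(-465) - 997/949 = -94*(-1/465) - 997*1/949 = 94/465 - 997/949 = -374399/441285 ≈ -0.84843)
(1/((-1488 - 1257)/(-1297 - 30)) - 1763) + A = (1/((-1488 - 1257)/(-1297 - 30)) - 1763) - 374399/441285 = (1/(-2745/(-1327)) - 1763) - 374399/441285 = (1/(-2745*(-1/1327)) - 1763) - 374399/441285 = (1/(2745/1327) - 1763) - 374399/441285 = (1327/2745 - 1763) - 374399/441285 = -4838108/2745 - 374399/441285 = -142400814269/80755155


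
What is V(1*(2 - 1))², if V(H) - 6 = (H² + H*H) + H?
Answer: 81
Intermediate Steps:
V(H) = 6 + H + 2*H² (V(H) = 6 + ((H² + H*H) + H) = 6 + ((H² + H²) + H) = 6 + (2*H² + H) = 6 + (H + 2*H²) = 6 + H + 2*H²)
V(1*(2 - 1))² = (6 + 1*(2 - 1) + 2*(1*(2 - 1))²)² = (6 + 1*1 + 2*(1*1)²)² = (6 + 1 + 2*1²)² = (6 + 1 + 2*1)² = (6 + 1 + 2)² = 9² = 81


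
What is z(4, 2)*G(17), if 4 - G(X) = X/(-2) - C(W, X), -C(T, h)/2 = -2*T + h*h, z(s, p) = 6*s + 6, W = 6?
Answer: -16245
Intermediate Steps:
z(s, p) = 6 + 6*s
C(T, h) = -2*h² + 4*T (C(T, h) = -2*(-2*T + h*h) = -2*(-2*T + h²) = -2*(h² - 2*T) = -2*h² + 4*T)
G(X) = 28 + X/2 - 2*X² (G(X) = 4 - (X/(-2) - (-2*X² + 4*6)) = 4 - (X*(-½) - (-2*X² + 24)) = 4 - (-X/2 - (24 - 2*X²)) = 4 - (-X/2 + (-24 + 2*X²)) = 4 - (-24 + 2*X² - X/2) = 4 + (24 + X/2 - 2*X²) = 28 + X/2 - 2*X²)
z(4, 2)*G(17) = (6 + 6*4)*(28 + (½)*17 - 2*17²) = (6 + 24)*(28 + 17/2 - 2*289) = 30*(28 + 17/2 - 578) = 30*(-1083/2) = -16245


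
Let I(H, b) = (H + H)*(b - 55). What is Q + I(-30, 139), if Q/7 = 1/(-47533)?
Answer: -239566327/47533 ≈ -5040.0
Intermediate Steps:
I(H, b) = 2*H*(-55 + b) (I(H, b) = (2*H)*(-55 + b) = 2*H*(-55 + b))
Q = -7/47533 (Q = 7/(-47533) = 7*(-1/47533) = -7/47533 ≈ -0.00014727)
Q + I(-30, 139) = -7/47533 + 2*(-30)*(-55 + 139) = -7/47533 + 2*(-30)*84 = -7/47533 - 5040 = -239566327/47533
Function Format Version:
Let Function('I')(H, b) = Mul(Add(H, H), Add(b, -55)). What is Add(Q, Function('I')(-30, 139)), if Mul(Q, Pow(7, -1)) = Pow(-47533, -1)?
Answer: Rational(-239566327, 47533) ≈ -5040.0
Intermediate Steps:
Function('I')(H, b) = Mul(2, H, Add(-55, b)) (Function('I')(H, b) = Mul(Mul(2, H), Add(-55, b)) = Mul(2, H, Add(-55, b)))
Q = Rational(-7, 47533) (Q = Mul(7, Pow(-47533, -1)) = Mul(7, Rational(-1, 47533)) = Rational(-7, 47533) ≈ -0.00014727)
Add(Q, Function('I')(-30, 139)) = Add(Rational(-7, 47533), Mul(2, -30, Add(-55, 139))) = Add(Rational(-7, 47533), Mul(2, -30, 84)) = Add(Rational(-7, 47533), -5040) = Rational(-239566327, 47533)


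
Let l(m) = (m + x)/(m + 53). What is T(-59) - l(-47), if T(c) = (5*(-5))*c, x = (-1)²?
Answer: 4448/3 ≈ 1482.7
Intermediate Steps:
x = 1
l(m) = (1 + m)/(53 + m) (l(m) = (m + 1)/(m + 53) = (1 + m)/(53 + m))
T(c) = -25*c
T(-59) - l(-47) = -25*(-59) - (1 - 47)/(53 - 47) = 1475 - (-46)/6 = 1475 - 1*(-23/3) = 1475 + 23/3 = 4448/3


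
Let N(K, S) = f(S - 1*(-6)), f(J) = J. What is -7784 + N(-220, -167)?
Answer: -7945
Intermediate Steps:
N(K, S) = 6 + S (N(K, S) = S - 1*(-6) = S + 6 = 6 + S)
-7784 + N(-220, -167) = -7784 + (6 - 167) = -7784 - 161 = -7945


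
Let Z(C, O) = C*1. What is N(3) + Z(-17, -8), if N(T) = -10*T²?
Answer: -107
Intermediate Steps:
Z(C, O) = C
N(3) + Z(-17, -8) = -10*3² - 17 = -10*9 - 17 = -90 - 17 = -107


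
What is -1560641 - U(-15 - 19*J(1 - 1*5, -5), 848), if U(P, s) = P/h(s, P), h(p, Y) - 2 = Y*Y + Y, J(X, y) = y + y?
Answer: -48070864257/30802 ≈ -1.5606e+6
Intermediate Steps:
J(X, y) = 2*y
h(p, Y) = 2 + Y + Y² (h(p, Y) = 2 + (Y*Y + Y) = 2 + (Y² + Y) = 2 + (Y + Y²) = 2 + Y + Y²)
U(P, s) = P/(2 + P + P²)
-1560641 - U(-15 - 19*J(1 - 1*5, -5), 848) = -1560641 - (-15 - 38*(-5))/(2 + (-15 - 38*(-5)) + (-15 - 38*(-5))²) = -1560641 - (-15 - 19*(-10))/(2 + (-15 - 19*(-10)) + (-15 - 19*(-10))²) = -1560641 - (-15 + 190)/(2 + (-15 + 190) + (-15 + 190)²) = -1560641 - 175/(2 + 175 + 175²) = -1560641 - 175/(2 + 175 + 30625) = -1560641 - 175/30802 = -48070864257/30802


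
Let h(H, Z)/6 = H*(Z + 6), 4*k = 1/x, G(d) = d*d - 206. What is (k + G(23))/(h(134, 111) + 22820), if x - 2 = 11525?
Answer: 14892885/5389471904 ≈ 0.0027633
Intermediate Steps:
x = 11527 (x = 2 + 11525 = 11527)
G(d) = -206 + d² (G(d) = d² - 206 = -206 + d²)
k = 1/46108 (k = (¼)/11527 = (¼)*(1/11527) = 1/46108 ≈ 2.1688e-5)
h(H, Z) = 6*H*(6 + Z) (h(H, Z) = 6*(H*(Z + 6)) = 6*(H*(6 + Z)) = 6*H*(6 + Z))
(k + G(23))/(h(134, 111) + 22820) = (1/46108 + (-206 + 23²))/(6*134*(6 + 111) + 22820) = (1/46108 + (-206 + 529))/(6*134*117 + 22820) = (1/46108 + 323)/(94068 + 22820) = (14892885/46108)/116888 = (14892885/46108)*(1/116888) = 14892885/5389471904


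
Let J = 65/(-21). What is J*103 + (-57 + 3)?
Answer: -7829/21 ≈ -372.81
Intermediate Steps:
J = -65/21 (J = 65*(-1/21) = -65/21 ≈ -3.0952)
J*103 + (-57 + 3) = -65/21*103 + (-57 + 3) = -6695/21 - 54 = -7829/21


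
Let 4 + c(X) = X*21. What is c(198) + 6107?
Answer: 10261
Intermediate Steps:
c(X) = -4 + 21*X (c(X) = -4 + X*21 = -4 + 21*X)
c(198) + 6107 = (-4 + 21*198) + 6107 = (-4 + 4158) + 6107 = 4154 + 6107 = 10261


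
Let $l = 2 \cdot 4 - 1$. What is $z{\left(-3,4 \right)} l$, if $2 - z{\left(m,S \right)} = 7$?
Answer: $-35$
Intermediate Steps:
$z{\left(m,S \right)} = -5$ ($z{\left(m,S \right)} = 2 - 7 = -5$)
$l = 7$ ($l = 8 - 1 = 7$)
$z{\left(-3,4 \right)} l = \left(-5\right) 7 = -35$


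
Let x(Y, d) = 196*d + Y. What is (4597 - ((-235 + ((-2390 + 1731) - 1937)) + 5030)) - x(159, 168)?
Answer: -30689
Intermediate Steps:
x(Y, d) = Y + 196*d
(4597 - ((-235 + ((-2390 + 1731) - 1937)) + 5030)) - x(159, 168) = (4597 - ((-235 + ((-2390 + 1731) - 1937)) + 5030)) - (159 + 196*168) = (4597 - ((-235 + (-659 - 1937)) + 5030)) - (159 + 32928) = (4597 - ((-235 - 2596) + 5030)) - 1*33087 = (4597 - (-2831 + 5030)) - 33087 = (4597 - 1*2199) - 33087 = (4597 - 2199) - 33087 = 2398 - 33087 = -30689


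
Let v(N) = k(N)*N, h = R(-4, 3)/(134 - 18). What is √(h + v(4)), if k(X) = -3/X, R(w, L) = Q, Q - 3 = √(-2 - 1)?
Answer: √(-10005 + 29*I*√3)/58 ≈ 0.004329 + 1.7246*I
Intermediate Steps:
Q = 3 + I*√3 (Q = 3 + √(-2 - 1) = 3 + √(-3) = 3 + I*√3 ≈ 3.0 + 1.732*I)
R(w, L) = 3 + I*√3
h = 3/116 + I*√3/116 (h = (3 + I*√3)/(134 - 18) = (3 + I*√3)/116 = 3/116 + I*√3/116 ≈ 0.025862 + 0.014931*I)
v(N) = -3 (v(N) = (-3/N)*N = -3)
√(h + v(4)) = √((3/116 + I*√3/116) - 3) = √(-345/116 + I*√3/116)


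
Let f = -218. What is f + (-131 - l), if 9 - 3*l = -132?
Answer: -396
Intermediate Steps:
l = 47 (l = 3 - ⅓*(-132) = 3 + 44 = 47)
f + (-131 - l) = -218 + (-131 - 1*47) = -218 + (-131 - 47) = -218 - 178 = -396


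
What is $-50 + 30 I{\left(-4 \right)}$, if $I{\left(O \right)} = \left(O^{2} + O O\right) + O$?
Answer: $790$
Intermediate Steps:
$I{\left(O \right)} = O + 2 O^{2}$ ($I{\left(O \right)} = \left(O^{2} + O^{2}\right) + O = 2 O^{2} + O = O + 2 O^{2}$)
$-50 + 30 I{\left(-4 \right)} = -50 + 30 \left(- 4 \left(1 + 2 \left(-4\right)\right)\right) = -50 + 30 \left(- 4 \left(1 - 8\right)\right) = -50 + 30 \left(\left(-4\right) \left(-7\right)\right) = -50 + 30 \cdot 28 = -50 + 840 = 790$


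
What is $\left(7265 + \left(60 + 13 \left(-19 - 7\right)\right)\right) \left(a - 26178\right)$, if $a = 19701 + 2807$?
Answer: $-25642290$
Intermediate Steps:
$a = 22508$
$\left(7265 + \left(60 + 13 \left(-19 - 7\right)\right)\right) \left(a - 26178\right) = \left(7265 + \left(60 + 13 \left(-19 - 7\right)\right)\right) \left(22508 - 26178\right) = \left(7265 + \left(60 + 13 \left(-26\right)\right)\right) \left(-3670\right) = \left(7265 + \left(60 - 338\right)\right) \left(-3670\right) = \left(7265 - 278\right) \left(-3670\right) = 6987 \left(-3670\right) = -25642290$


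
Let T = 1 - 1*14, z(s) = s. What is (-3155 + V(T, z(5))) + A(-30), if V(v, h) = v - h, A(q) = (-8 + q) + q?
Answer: -3241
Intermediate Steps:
A(q) = -8 + 2*q
T = -13 (T = 1 - 14 = -13)
(-3155 + V(T, z(5))) + A(-30) = (-3155 + (-13 - 1*5)) + (-8 + 2*(-30)) = (-3155 + (-13 - 5)) + (-8 - 60) = (-3155 - 18) - 68 = -3173 - 68 = -3241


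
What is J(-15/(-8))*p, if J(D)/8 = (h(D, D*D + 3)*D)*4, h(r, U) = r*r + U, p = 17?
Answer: 81855/8 ≈ 10232.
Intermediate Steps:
h(r, U) = U + r² (h(r, U) = r² + U = U + r²)
J(D) = 32*D*(3 + 2*D²) (J(D) = 8*((((D*D + 3) + D²)*D)*4) = 8*((((D² + 3) + D²)*D)*4) = 8*((((3 + D²) + D²)*D)*4) = 8*(((3 + 2*D²)*D)*4) = 8*((D*(3 + 2*D²))*4) = 8*(4*D*(3 + 2*D²)) = 32*D*(3 + 2*D²))
J(-15/(-8))*p = (64*(-15/(-8))³ + 96*(-15/(-8)))*17 = (64*(-15*(-⅛))³ + 96*(-15*(-⅛)))*17 = (64*(15/8)³ + 96*(15/8))*17 = (64*(3375/512) + 180)*17 = (3375/8 + 180)*17 = (4815/8)*17 = 81855/8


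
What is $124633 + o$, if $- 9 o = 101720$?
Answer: $\frac{1019977}{9} \approx 1.1333 \cdot 10^{5}$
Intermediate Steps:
$o = - \frac{101720}{9}$ ($o = \left(- \frac{1}{9}\right) 101720 = - \frac{101720}{9} \approx -11302.0$)
$124633 + o = 124633 - \frac{101720}{9} = \frac{1019977}{9}$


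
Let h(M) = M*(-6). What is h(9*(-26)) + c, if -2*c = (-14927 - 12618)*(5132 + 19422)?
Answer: 338171369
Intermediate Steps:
c = 338169965 (c = -(-14927 - 12618)*(5132 + 19422)/2 = -(-27545)*24554/2 = -½*(-676339930) = 338169965)
h(M) = -6*M
h(9*(-26)) + c = -54*(-26) + 338169965 = -6*(-234) + 338169965 = 1404 + 338169965 = 338171369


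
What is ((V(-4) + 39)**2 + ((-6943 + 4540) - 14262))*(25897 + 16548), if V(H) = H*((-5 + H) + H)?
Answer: -355858880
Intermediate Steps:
V(H) = H*(-5 + 2*H)
((V(-4) + 39)**2 + ((-6943 + 4540) - 14262))*(25897 + 16548) = ((-4*(-5 + 2*(-4)) + 39)**2 + ((-6943 + 4540) - 14262))*(25897 + 16548) = ((-4*(-5 - 8) + 39)**2 + (-2403 - 14262))*42445 = ((-4*(-13) + 39)**2 - 16665)*42445 = ((52 + 39)**2 - 16665)*42445 = (91**2 - 16665)*42445 = (8281 - 16665)*42445 = -8384*42445 = -355858880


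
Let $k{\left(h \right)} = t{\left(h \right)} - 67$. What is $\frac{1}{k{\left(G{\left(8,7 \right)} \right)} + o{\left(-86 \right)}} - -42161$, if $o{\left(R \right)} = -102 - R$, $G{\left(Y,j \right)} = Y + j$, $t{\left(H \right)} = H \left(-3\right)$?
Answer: $\frac{5396607}{128} \approx 42161.0$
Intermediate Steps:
$t{\left(H \right)} = - 3 H$
$k{\left(h \right)} = -67 - 3 h$ ($k{\left(h \right)} = - 3 h - 67 = -67 - 3 h$)
$\frac{1}{k{\left(G{\left(8,7 \right)} \right)} + o{\left(-86 \right)}} - -42161 = \frac{1}{\left(-67 - 3 \left(8 + 7\right)\right) - 16} - -42161 = \frac{1}{\left(-67 - 45\right) + \left(-102 + 86\right)} + 42161 = \frac{1}{\left(-67 - 45\right) - 16} + 42161 = \frac{1}{-112 - 16} + 42161 = \frac{1}{-128} + 42161 = - \frac{1}{128} + 42161 = \frac{5396607}{128}$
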